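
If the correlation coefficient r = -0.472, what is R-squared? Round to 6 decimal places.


R^2 = r^2 = (-0.472)^2 = 0.222784

0.222784


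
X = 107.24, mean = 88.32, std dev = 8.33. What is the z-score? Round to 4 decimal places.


z = (X - mu) / sigma
X - mu = 107.24 - 88.32 = 18.92
z = 18.92 / 8.33 = 1892/833 ≈ 2.271309

2.2713


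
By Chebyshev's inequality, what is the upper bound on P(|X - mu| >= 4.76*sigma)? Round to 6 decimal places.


P <= 1/k^2
k^2 = 4.76^2 = 22.6576
1/k^2 = 1 / 22.6576 ≈ 0.04413530

0.044135


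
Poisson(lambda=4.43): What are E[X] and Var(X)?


E[X] = Var(X) = lambda = 4.43

4.43, 4.43


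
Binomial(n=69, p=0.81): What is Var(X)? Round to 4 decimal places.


Var = n*p*(1-p) = 69 * 0.81 * 0.19 = 10.6191

10.6191


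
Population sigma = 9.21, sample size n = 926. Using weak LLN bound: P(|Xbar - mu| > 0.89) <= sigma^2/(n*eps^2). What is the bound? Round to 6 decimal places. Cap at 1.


bound = min(1, sigma^2/(n*eps^2))
sigma^2 = 9.21^2 = 84.8241
n*eps^2 = 926 * 0.89^2 = 926 * 0.7921 = 733.4846
sigma^2/(n*eps^2) = 84.8241 / 733.4846 ≈ 0.11564537

0.115645


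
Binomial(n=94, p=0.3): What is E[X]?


E[X] = n*p = 94 * 0.3 = 28.2

28.2


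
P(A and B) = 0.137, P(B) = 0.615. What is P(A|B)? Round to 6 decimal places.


P(A|B) = P(A and B) / P(B) = 0.137 / 0.615 = 137/615 ≈ 0.22276423

0.222764


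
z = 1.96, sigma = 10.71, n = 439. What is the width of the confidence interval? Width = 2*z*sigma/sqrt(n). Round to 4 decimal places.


width = 2*z*sigma/sqrt(n)
2*z*sigma = 2 * 1.96 * 10.71 = 41.9832
sqrt(439) ≈ 20.952327
width = 41.9832 / 20.952327 ≈ 2.003749

2.0037


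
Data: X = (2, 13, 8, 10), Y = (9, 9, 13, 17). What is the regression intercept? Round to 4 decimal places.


a = ybar - b*xbar, where b = sum((xi-xbar)(yi-ybar)) / sum((xi-xbar)^2)
n = 4, xbar = 33/4 = 8.25, ybar = 48/4 = 12
Sxy = sum((xi-xbar)(yi-ybar)) = 13
Sxx = sum((xi-xbar)^2) = 64.75
b = Sxy / Sxx = 52/259 ≈ 0.200772
a = 12 - 0.200772 * 8.25 = 2679/259 ≈ 10.343629

10.3436


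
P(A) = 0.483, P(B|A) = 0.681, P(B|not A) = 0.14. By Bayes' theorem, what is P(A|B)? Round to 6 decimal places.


P(A|B) = P(B|A)*P(A) / P(B), P(B) = P(B|A)*P(A) + P(B|not A)*P(not A)
P(B|A)*P(A) = 0.681 * 0.483 = 0.328923
P(B|not A)*P(not A) = 0.14 * 0.517 = 0.07238
P(B) = 0.328923 + 0.07238 = 0.401303
P(A|B) = 0.328923 / 0.401303 ≈ 0.81963753

0.819638


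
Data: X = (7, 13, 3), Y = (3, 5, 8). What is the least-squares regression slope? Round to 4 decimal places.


b = sum((xi-xbar)(yi-ybar)) / sum((xi-xbar)^2)
n = 3, xbar = 23/3 ≈ 7.666667, ybar = 16/3 ≈ 5.333333
Sxy = sum((xi-xbar)(yi-ybar)) = -38/3 ≈ -12.666667
Sxx = sum((xi-xbar)^2) = 152/3 ≈ 50.666667
b = Sxy / Sxx = -0.25

-0.2500


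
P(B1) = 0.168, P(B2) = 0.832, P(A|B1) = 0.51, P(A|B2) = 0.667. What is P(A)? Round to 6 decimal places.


P(A) = P(A|B1)*P(B1) + P(A|B2)*P(B2)
P(A|B1)*P(B1) = 0.51 * 0.168 = 0.08568
P(A|B2)*P(B2) = 0.667 * 0.832 = 0.554944
P(A) = 0.08568 + 0.554944 = 0.640624

0.640624


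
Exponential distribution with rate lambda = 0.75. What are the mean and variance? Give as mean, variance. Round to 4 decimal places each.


mean = 1/lam, var = 1/lam^2
mean = 1 / 0.75 = 4/3 ≈ 1.333333
lam^2 = 0.75^2 = 0.5625
var = 1 / 0.5625 = 16/9 ≈ 1.777778

1.3333, 1.7778


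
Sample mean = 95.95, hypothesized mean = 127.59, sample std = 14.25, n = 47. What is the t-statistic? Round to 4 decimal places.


t = (xbar - mu0) / (s/sqrt(n))
xbar - mu0 = 95.95 - 127.59 = -31.64
sqrt(47) ≈ 6.85565460
s/sqrt(n) = 14.25 / 6.85565460 ≈ 2.07857613
t = -31.64 / 2.07857613 ≈ -15.221959

-15.2220


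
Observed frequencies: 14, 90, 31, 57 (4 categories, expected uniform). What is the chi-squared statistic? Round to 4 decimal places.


chi2 = sum((O-E)^2/E), E = total/4
total = 192, E = 192/4 = 48
(14 - 48)^2 / 48 = 1156 / 48 = 289/12 ≈ 24.083333
(90 - 48)^2 / 48 = 1764 / 48 = 36.75
(31 - 48)^2 / 48 = 289 / 48 = 289/48 ≈ 6.020833
(57 - 48)^2 / 48 = 81 / 48 = 1.6875
chi2 = 1645/24 ≈ 68.541667

68.5417


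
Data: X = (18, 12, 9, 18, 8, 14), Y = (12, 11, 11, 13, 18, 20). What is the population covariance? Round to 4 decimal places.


Cov = (1/n)*sum((xi-xbar)(yi-ybar))
n = 6, xbar = 79/6 ≈ 13.166667, ybar = 85/6 ≈ 14.166667
sum((xi-xbar)(yi-ybar)) = -85/6 ≈ -14.166667
Cov = -14.166667 / 6 = -85/36 ≈ -2.361111

-2.3611


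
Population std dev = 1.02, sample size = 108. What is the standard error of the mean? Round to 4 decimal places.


SE = sigma / sqrt(n)
sqrt(108) ≈ 10.392305
SE = 1.02 / 10.392305 ≈ 0.098150

0.0981


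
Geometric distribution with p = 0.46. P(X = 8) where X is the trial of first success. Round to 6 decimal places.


P = (1-p)^(k-1) * p
(1-p)^(k-1) = 0.54^7 ≈ 0.01338925
P = 0.01338925 * 0.46 ≈ 0.006159056

0.006159


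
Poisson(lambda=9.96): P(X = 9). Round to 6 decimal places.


P = e^(-lam) * lam^k / k!
e^(-9.96) ≈ 0.00004725274
lam^k = 9.96^9 ≈ 964570656.127319
k! = 9! = 362880
P = 0.00004725274 * 964570656.127319 / 362880 ≈ 0.125602

0.125602


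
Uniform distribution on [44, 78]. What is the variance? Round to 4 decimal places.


Var = (b-a)^2 / 12
(b-a)^2 = (78 - 44)^2 = 1156
Var = 1156/12 ≈ 96.333333

96.3333


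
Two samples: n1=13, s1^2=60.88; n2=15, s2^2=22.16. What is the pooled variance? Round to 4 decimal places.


sp^2 = ((n1-1)*s1^2 + (n2-1)*s2^2)/(n1+n2-2)
(n1-1)*s1^2 = 12 * 60.88 = 730.56
(n2-1)*s2^2 = 14 * 22.16 = 310.24
numerator = 730.56 + 310.24 = 1040.8
n1+n2-2 = 26
sp^2 = 1040.8 / 26 = 2602/65 ≈ 40.030769

40.0308


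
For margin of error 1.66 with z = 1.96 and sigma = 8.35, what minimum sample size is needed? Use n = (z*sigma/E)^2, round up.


z*sigma/E = 1.96 * 8.35 / 1.66 = 8183/830 ≈ 9.859036
(z*sigma/E)^2 ≈ 97.200594
round up: n = 98

98


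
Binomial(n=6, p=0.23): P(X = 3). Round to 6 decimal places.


P = C(n,k) * p^k * (1-p)^(n-k)
C(6,3) = 20
p^k = 0.23^3 = 0.012167
(1-p)^(n-k) = 0.77^3 = 0.456533
P = 20 * 0.012167 * 0.456533 ≈ 0.111093

0.111093


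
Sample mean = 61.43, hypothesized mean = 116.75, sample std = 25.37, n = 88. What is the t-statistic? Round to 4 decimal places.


t = (xbar - mu0) / (s/sqrt(n))
xbar - mu0 = 61.43 - 116.75 = -55.32
sqrt(88) ≈ 9.38083152
s/sqrt(n) = 25.37 / 9.38083152 ≈ 2.70445109
t = -55.32 / 2.70445109 ≈ -20.455168

-20.4552


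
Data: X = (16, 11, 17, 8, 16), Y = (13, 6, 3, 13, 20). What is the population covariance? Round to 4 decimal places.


Cov = (1/n)*sum((xi-xbar)(yi-ybar))
n = 5, xbar = 68/5 = 13.6, ybar = 55/5 = 11
sum((xi-xbar)(yi-ybar)) = 1
Cov = 1 / 5 = 0.2

0.2000


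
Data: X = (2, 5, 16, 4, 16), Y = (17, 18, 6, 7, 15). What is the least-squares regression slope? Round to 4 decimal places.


b = sum((xi-xbar)(yi-ybar)) / sum((xi-xbar)^2)
n = 5, xbar = 43/5 = 8.6, ybar = 63/5 = 12.6
Sxy = sum((xi-xbar)(yi-ybar)) = -53.8
Sxx = sum((xi-xbar)^2) = 187.2
b = Sxy / Sxx = -269/936 ≈ -0.287393

-0.2874


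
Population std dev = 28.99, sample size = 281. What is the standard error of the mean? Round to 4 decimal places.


SE = sigma / sqrt(n)
sqrt(281) ≈ 16.763055
SE = 28.99 / 16.763055 ≈ 1.729398

1.7294


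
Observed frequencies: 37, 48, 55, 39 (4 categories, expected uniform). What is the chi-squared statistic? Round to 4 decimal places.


chi2 = sum((O-E)^2/E), E = total/4
total = 179, E = 179/4 = 44.75
(37 - 44.75)^2 / 44.75 = 60.0625 / 44.75 = 961/716 ≈ 1.342179
(48 - 44.75)^2 / 44.75 = 10.5625 / 44.75 = 169/716 ≈ 0.236034
(55 - 44.75)^2 / 44.75 = 105.0625 / 44.75 = 1681/716 ≈ 2.347765
(39 - 44.75)^2 / 44.75 = 33.0625 / 44.75 = 529/716 ≈ 0.738827
chi2 = 835/179 ≈ 4.664804

4.6648


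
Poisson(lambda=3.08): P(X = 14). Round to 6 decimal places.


P = e^(-lam) * lam^k / k!
e^(-3.08) ≈ 0.04595926
lam^k = 3.08^14 ≈ 6913692.045773
k! = 14! = 87178291200
P = 0.04595926 * 6913692.045773 / 87178291200 ≈ 0.000004

0.000004


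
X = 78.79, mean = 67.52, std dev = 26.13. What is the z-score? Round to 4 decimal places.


z = (X - mu) / sigma
X - mu = 78.79 - 67.52 = 11.27
z = 11.27 / 26.13 = 1127/2613 ≈ 0.431305

0.4313


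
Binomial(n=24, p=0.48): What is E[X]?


E[X] = n*p = 24 * 0.48 = 11.52

11.52


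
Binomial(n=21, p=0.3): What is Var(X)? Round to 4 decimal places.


Var = n*p*(1-p) = 21 * 0.3 * 0.7 = 4.41

4.4100


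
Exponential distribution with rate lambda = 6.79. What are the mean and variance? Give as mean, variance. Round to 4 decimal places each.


mean = 1/lam, var = 1/lam^2
mean = 1 / 6.79 = 100/679 ≈ 0.147275
lam^2 = 6.79^2 = 46.1041
var = 1 / 46.1041 ≈ 0.021690

0.1473, 0.0217


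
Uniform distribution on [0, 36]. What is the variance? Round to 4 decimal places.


Var = (b-a)^2 / 12
(b-a)^2 = (36 - 0)^2 = 1296
Var = 1296/12 = 108

108.0000


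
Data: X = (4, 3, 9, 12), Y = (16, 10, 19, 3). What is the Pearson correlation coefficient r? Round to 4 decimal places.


r = sum((xi-xbar)(yi-ybar)) / sqrt(sum((xi-xbar)^2) * sum((yi-ybar)^2))
n = 4, xbar = 28/4 = 7, ybar = 48/4 = 12
Sxy = sum((xi-xbar)(yi-ybar)) = -35
Sxx = sum((xi-xbar)^2) = 54
Syy = sum((yi-ybar)^2) = 150
sqrt(Sxx*Syy) = 90
r = Sxy / sqrt(Sxx*Syy) = -35 / 90 = -7/18 ≈ -0.388889

-0.3889


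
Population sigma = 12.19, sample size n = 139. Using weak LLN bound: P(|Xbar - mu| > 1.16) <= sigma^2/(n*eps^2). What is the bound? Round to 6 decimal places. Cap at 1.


bound = min(1, sigma^2/(n*eps^2))
sigma^2 = 12.19^2 = 148.5961
n*eps^2 = 139 * 1.16^2 = 139 * 1.3456 = 187.0384
sigma^2/(n*eps^2) = 148.5961 / 187.0384 ≈ 0.79446841

0.794468


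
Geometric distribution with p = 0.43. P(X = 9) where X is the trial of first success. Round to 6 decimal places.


P = (1-p)^(k-1) * p
(1-p)^(k-1) = 0.57^8 ≈ 0.01114292
P = 0.01114292 * 0.43 ≈ 0.004791454

0.004791


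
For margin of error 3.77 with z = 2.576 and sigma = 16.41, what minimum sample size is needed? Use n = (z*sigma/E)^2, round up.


z*sigma/E = 2.576 * 16.41 / 3.77 ≈ 11.212775
(z*sigma/E)^2 ≈ 125.726313
round up: n = 126

126


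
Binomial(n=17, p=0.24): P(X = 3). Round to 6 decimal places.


P = C(n,k) * p^k * (1-p)^(n-k)
C(17,3) = 680
p^k = 0.24^3 = 0.013824
(1-p)^(n-k) = 0.76^14 ≈ 0.02144817
P = 680 * 0.013824 * 0.02144817 ≈ 0.201620

0.201620


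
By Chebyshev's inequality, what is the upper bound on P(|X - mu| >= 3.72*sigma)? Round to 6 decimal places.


P <= 1/k^2
k^2 = 3.72^2 = 13.8384
1/k^2 = 1 / 13.8384 = 625/8649 ≈ 0.07226269

0.072263


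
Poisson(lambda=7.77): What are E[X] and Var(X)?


E[X] = Var(X) = lambda = 7.77

7.77, 7.77


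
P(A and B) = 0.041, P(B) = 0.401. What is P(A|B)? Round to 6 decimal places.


P(A|B) = P(A and B) / P(B) = 0.041 / 0.401 = 41/401 ≈ 0.10224439

0.102244


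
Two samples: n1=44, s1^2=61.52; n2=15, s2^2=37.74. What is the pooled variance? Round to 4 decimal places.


sp^2 = ((n1-1)*s1^2 + (n2-1)*s2^2)/(n1+n2-2)
(n1-1)*s1^2 = 43 * 61.52 = 2645.36
(n2-1)*s2^2 = 14 * 37.74 = 528.36
numerator = 2645.36 + 528.36 = 3173.72
n1+n2-2 = 57
sp^2 = 3173.72 / 57 = 79343/1425 ≈ 55.679298

55.6793


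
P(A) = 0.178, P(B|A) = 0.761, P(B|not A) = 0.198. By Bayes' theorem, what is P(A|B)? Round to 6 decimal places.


P(A|B) = P(B|A)*P(A) / P(B), P(B) = P(B|A)*P(A) + P(B|not A)*P(not A)
P(B|A)*P(A) = 0.761 * 0.178 = 0.135458
P(B|not A)*P(not A) = 0.198 * 0.822 = 0.162756
P(B) = 0.135458 + 0.162756 = 0.298214
P(A|B) = 0.135458 / 0.298214 ≈ 0.45423085

0.454231


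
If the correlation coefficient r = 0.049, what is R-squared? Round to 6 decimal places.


R^2 = r^2 = (0.049)^2 = 0.002401

0.002401


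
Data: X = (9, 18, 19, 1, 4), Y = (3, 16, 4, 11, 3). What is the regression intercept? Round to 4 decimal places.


a = ybar - b*xbar, where b = sum((xi-xbar)(yi-ybar)) / sum((xi-xbar)^2)
n = 5, xbar = 51/5 = 10.2, ybar = 37/5 = 7.4
Sxy = sum((xi-xbar)(yi-ybar)) = 36.6
Sxx = sum((xi-xbar)^2) = 262.8
b = Sxy / Sxx = 61/438 ≈ 0.139269
a = 7.4 - 0.139269 * 10.2 = 873/146 ≈ 5.979452

5.9795


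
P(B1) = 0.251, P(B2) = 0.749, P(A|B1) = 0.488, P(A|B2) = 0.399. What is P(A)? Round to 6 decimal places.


P(A) = P(A|B1)*P(B1) + P(A|B2)*P(B2)
P(A|B1)*P(B1) = 0.488 * 0.251 = 0.122488
P(A|B2)*P(B2) = 0.399 * 0.749 = 0.298851
P(A) = 0.122488 + 0.298851 = 0.421339

0.421339


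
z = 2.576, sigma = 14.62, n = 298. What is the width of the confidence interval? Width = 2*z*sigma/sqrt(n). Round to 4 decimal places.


width = 2*z*sigma/sqrt(n)
2*z*sigma = 2 * 2.576 * 14.62 = 75.32224
sqrt(298) ≈ 17.262677
width = 75.32224 / 17.262677 ≈ 4.363300

4.3633


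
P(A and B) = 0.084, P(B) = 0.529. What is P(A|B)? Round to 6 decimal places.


P(A|B) = P(A and B) / P(B) = 0.084 / 0.529 = 84/529 ≈ 0.15879017

0.158790


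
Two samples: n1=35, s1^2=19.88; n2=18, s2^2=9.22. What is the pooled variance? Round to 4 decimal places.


sp^2 = ((n1-1)*s1^2 + (n2-1)*s2^2)/(n1+n2-2)
(n1-1)*s1^2 = 34 * 19.88 = 675.92
(n2-1)*s2^2 = 17 * 9.22 = 156.74
numerator = 675.92 + 156.74 = 832.66
n1+n2-2 = 51
sp^2 = 832.66 / 51 = 2449/150 ≈ 16.326667

16.3267


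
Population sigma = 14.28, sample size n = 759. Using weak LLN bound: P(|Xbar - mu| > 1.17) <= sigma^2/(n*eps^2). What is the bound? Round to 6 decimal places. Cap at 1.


bound = min(1, sigma^2/(n*eps^2))
sigma^2 = 14.28^2 = 203.9184
n*eps^2 = 759 * 1.17^2 = 759 * 1.3689 = 1038.9951
sigma^2/(n*eps^2) = 203.9184 / 1038.9951 ≈ 0.19626503

0.196265


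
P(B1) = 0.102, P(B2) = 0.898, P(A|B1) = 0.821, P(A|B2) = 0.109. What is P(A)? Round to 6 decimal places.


P(A) = P(A|B1)*P(B1) + P(A|B2)*P(B2)
P(A|B1)*P(B1) = 0.821 * 0.102 = 0.083742
P(A|B2)*P(B2) = 0.109 * 0.898 = 0.097882
P(A) = 0.083742 + 0.097882 = 0.181624

0.181624


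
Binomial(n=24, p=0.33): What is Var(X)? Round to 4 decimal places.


Var = n*p*(1-p) = 24 * 0.33 * 0.67 = 5.3064

5.3064


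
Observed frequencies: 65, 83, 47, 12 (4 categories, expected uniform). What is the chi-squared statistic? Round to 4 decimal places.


chi2 = sum((O-E)^2/E), E = total/4
total = 207, E = 207/4 = 51.75
(65 - 51.75)^2 / 51.75 = 175.5625 / 51.75 = 2809/828 ≈ 3.392512
(83 - 51.75)^2 / 51.75 = 976.5625 / 51.75 = 15625/828 ≈ 18.870773
(47 - 51.75)^2 / 51.75 = 22.5625 / 51.75 = 361/828 ≈ 0.435990
(12 - 51.75)^2 / 51.75 = 1580.0625 / 51.75 = 2809/92 ≈ 30.532609
chi2 = 3673/69 ≈ 53.231884

53.2319


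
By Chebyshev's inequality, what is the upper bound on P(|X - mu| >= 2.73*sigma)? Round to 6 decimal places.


P <= 1/k^2
k^2 = 2.73^2 = 7.4529
1/k^2 = 1 / 7.4529 ≈ 0.13417596

0.134176


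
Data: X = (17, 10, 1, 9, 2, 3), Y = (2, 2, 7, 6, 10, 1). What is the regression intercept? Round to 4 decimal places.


a = ybar - b*xbar, where b = sum((xi-xbar)(yi-ybar)) / sum((xi-xbar)^2)
n = 6, xbar = 42/6 = 7, ybar = 28/6 = 14/3 ≈ 4.666667
Sxy = sum((xi-xbar)(yi-ybar)) = -58
Sxx = sum((xi-xbar)^2) = 190
b = Sxy / Sxx = -29/95 ≈ -0.305263
a = 4.666667 - (-0.305263) * 7 = 1939/285 ≈ 6.803509

6.8035


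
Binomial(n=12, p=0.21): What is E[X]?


E[X] = n*p = 12 * 0.21 = 2.52

2.52


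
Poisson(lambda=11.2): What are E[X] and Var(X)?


E[X] = Var(X) = lambda = 11.2

11.2, 11.2


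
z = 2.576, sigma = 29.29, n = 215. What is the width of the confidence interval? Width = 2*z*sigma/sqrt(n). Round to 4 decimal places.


width = 2*z*sigma/sqrt(n)
2*z*sigma = 2 * 2.576 * 29.29 = 150.90208
sqrt(215) ≈ 14.662878
width = 150.90208 / 14.662878 ≈ 10.291436

10.2914


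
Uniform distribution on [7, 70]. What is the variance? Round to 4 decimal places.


Var = (b-a)^2 / 12
(b-a)^2 = (70 - 7)^2 = 3969
Var = 3969/12 = 330.75

330.7500


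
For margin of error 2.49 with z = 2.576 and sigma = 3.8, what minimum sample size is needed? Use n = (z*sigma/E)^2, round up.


z*sigma/E = 2.576 * 3.8 / 2.49 = 24472/6225 ≈ 3.931245
(z*sigma/E)^2 ≈ 15.454687
round up: n = 16

16


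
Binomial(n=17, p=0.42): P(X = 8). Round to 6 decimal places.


P = C(n,k) * p^k * (1-p)^(n-k)
C(17,8) = 24310
p^k = 0.42^8 ≈ 0.0009682652
(1-p)^(n-k) = 0.58^9 ≈ 0.007427659
P = 24310 * 0.0009682652 * 0.007427659 ≈ 0.174836

0.174836


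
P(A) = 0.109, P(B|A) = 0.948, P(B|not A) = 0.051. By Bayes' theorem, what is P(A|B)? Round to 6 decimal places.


P(A|B) = P(B|A)*P(A) / P(B), P(B) = P(B|A)*P(A) + P(B|not A)*P(not A)
P(B|A)*P(A) = 0.948 * 0.109 = 0.103332
P(B|not A)*P(not A) = 0.051 * 0.891 = 0.045441
P(B) = 0.103332 + 0.045441 = 0.148773
P(A|B) = 0.103332 / 0.148773 ≈ 0.69456151

0.694562


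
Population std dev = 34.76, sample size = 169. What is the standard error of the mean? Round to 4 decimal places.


SE = sigma / sqrt(n)
sqrt(169) = 13
SE = 34.76 / 13 = 869/325 ≈ 2.673846

2.6738


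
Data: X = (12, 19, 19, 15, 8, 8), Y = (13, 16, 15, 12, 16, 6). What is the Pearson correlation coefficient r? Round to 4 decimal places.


r = sum((xi-xbar)(yi-ybar)) / sqrt(sum((xi-xbar)^2) * sum((yi-ybar)^2))
n = 6, xbar = 81/6 = 13.5, ybar = 78/6 = 13
Sxy = sum((xi-xbar)(yi-ybar)) = 48
Sxx = sum((xi-xbar)^2) = 125.5
Syy = sum((yi-ybar)^2) = 72
sqrt(Sxx*Syy) ≈ 95.057877
r = Sxy / sqrt(Sxx*Syy) = 48 / 95.057877 ≈ 0.504956

0.5050


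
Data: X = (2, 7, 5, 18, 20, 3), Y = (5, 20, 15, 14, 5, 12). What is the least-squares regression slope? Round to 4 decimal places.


b = sum((xi-xbar)(yi-ybar)) / sum((xi-xbar)^2)
n = 6, xbar = 55/6 ≈ 9.166667, ybar = 71/6 ≈ 11.833333
Sxy = sum((xi-xbar)(yi-ybar)) = -227/6 ≈ -37.833333
Sxx = sum((xi-xbar)^2) = 1841/6 ≈ 306.833333
b = Sxy / Sxx = -227/1841 ≈ -0.123303

-0.1233


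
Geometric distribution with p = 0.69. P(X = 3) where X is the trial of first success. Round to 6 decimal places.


P = (1-p)^(k-1) * p
(1-p)^(k-1) = 0.31^2 = 0.0961
P = 0.0961 * 0.69 = 0.066309

0.066309


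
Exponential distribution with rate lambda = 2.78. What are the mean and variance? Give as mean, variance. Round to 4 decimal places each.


mean = 1/lam, var = 1/lam^2
mean = 1 / 2.78 = 50/139 ≈ 0.359712
lam^2 = 2.78^2 = 7.7284
var = 1 / 7.7284 ≈ 0.129393

0.3597, 0.1294


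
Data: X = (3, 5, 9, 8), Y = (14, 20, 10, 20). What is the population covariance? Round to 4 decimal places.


Cov = (1/n)*sum((xi-xbar)(yi-ybar))
n = 4, xbar = 25/4 = 6.25, ybar = 64/4 = 16
sum((xi-xbar)(yi-ybar)) = -8
Cov = -8 / 4 = -2

-2.0000


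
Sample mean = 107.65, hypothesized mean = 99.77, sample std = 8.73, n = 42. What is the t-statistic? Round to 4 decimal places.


t = (xbar - mu0) / (s/sqrt(n))
xbar - mu0 = 107.65 - 99.77 = 7.88
sqrt(42) ≈ 6.48074070
s/sqrt(n) = 8.73 / 6.48074070 ≈ 1.34706825
t = 7.88 / 1.34706825 ≈ 5.849741

5.8497


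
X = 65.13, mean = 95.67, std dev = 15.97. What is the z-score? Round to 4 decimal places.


z = (X - mu) / sigma
X - mu = 65.13 - 95.67 = -30.54
z = -30.54 / 15.97 = -3054/1597 ≈ -1.912336

-1.9123


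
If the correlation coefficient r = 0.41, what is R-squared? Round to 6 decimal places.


R^2 = r^2 = (0.41)^2 = 0.1681

0.168100


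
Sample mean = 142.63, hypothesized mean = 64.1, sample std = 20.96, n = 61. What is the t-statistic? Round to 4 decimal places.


t = (xbar - mu0) / (s/sqrt(n))
xbar - mu0 = 142.63 - 64.1 = 78.53
sqrt(61) ≈ 7.81024968
s/sqrt(n) = 20.96 / 7.81024968 ≈ 2.68365300
t = 78.53 / 2.68365300 ≈ 29.262352

29.2624


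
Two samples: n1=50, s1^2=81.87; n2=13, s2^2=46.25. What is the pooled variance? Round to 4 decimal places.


sp^2 = ((n1-1)*s1^2 + (n2-1)*s2^2)/(n1+n2-2)
(n1-1)*s1^2 = 49 * 81.87 = 4011.63
(n2-1)*s2^2 = 12 * 46.25 = 555
numerator = 4011.63 + 555 = 4566.63
n1+n2-2 = 61
sp^2 = 4566.63 / 61 = 456663/6100 ≈ 74.862787

74.8628


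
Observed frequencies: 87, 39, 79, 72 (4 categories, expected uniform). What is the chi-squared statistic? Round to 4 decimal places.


chi2 = sum((O-E)^2/E), E = total/4
total = 277, E = 277/4 = 69.25
(87 - 69.25)^2 / 69.25 = 315.0625 / 69.25 = 5041/1108 ≈ 4.549639
(39 - 69.25)^2 / 69.25 = 915.0625 / 69.25 = 14641/1108 ≈ 13.213899
(79 - 69.25)^2 / 69.25 = 95.0625 / 69.25 = 1521/1108 ≈ 1.372744
(72 - 69.25)^2 / 69.25 = 7.5625 / 69.25 = 121/1108 ≈ 0.109206
chi2 = 5331/277 ≈ 19.245487

19.2455


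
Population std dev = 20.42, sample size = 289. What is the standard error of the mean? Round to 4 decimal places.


SE = sigma / sqrt(n)
sqrt(289) = 17
SE = 20.42 / 17 = 1021/850 ≈ 1.201176

1.2012


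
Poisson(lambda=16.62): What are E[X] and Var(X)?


E[X] = Var(X) = lambda = 16.62

16.62, 16.62


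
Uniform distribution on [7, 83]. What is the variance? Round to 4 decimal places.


Var = (b-a)^2 / 12
(b-a)^2 = (83 - 7)^2 = 5776
Var = 5776/12 ≈ 481.333333

481.3333


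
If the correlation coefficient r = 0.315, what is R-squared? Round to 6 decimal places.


R^2 = r^2 = (0.315)^2 = 0.099225

0.099225


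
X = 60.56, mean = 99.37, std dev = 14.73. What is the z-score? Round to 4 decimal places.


z = (X - mu) / sigma
X - mu = 60.56 - 99.37 = -38.81
z = -38.81 / 14.73 = -3881/1473 ≈ -2.634759

-2.6348


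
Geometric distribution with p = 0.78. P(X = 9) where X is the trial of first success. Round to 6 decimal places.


P = (1-p)^(k-1) * p
(1-p)^(k-1) = 0.22^8 ≈ 0.000005487587
P = 0.000005487587 * 0.78 ≈ 0.000004280318

0.000004


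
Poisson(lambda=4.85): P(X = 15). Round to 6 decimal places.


P = e^(-lam) * lam^k / k!
e^(-4.85) ≈ 0.007828378
lam^k = 4.85^15 ≈ 19325292637.231121
k! = 15! = 1307674368000
P = 0.007828378 * 19325292637.231121 / 1307674368000 ≈ 0.000116

0.000116


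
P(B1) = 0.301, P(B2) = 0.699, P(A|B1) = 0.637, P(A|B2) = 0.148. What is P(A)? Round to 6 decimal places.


P(A) = P(A|B1)*P(B1) + P(A|B2)*P(B2)
P(A|B1)*P(B1) = 0.637 * 0.301 = 0.191737
P(A|B2)*P(B2) = 0.148 * 0.699 = 0.103452
P(A) = 0.191737 + 0.103452 = 0.295189

0.295189


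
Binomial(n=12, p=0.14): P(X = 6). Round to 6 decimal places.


P = C(n,k) * p^k * (1-p)^(n-k)
C(12,6) = 924
p^k = 0.14^6 = 0.000007529536
(1-p)^(n-k) = 0.86^6 ≈ 0.4045672
P = 924 * 0.000007529536 * 0.4045672 ≈ 0.002815

0.002815


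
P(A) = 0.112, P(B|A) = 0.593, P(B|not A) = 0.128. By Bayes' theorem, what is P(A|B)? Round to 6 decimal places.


P(A|B) = P(B|A)*P(A) / P(B), P(B) = P(B|A)*P(A) + P(B|not A)*P(not A)
P(B|A)*P(A) = 0.593 * 0.112 = 0.066416
P(B|not A)*P(not A) = 0.128 * 0.888 = 0.113664
P(B) = 0.066416 + 0.113664 = 0.18008
P(A|B) = 0.066416 / 0.18008 ≈ 0.36881386

0.368814


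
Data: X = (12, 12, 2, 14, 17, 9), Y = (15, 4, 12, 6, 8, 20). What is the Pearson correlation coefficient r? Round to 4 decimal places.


r = sum((xi-xbar)(yi-ybar)) / sqrt(sum((xi-xbar)^2) * sum((yi-ybar)^2))
n = 6, xbar = 66/6 = 11, ybar = 65/6 ≈ 10.833333
Sxy = sum((xi-xbar)(yi-ybar)) = -63
Sxx = sum((xi-xbar)^2) = 132
Syy = sum((yi-ybar)^2) = 1085/6 ≈ 180.833333
sqrt(Sxx*Syy) ≈ 154.499191
r = Sxy / sqrt(Sxx*Syy) = -63 / 154.499191 ≈ -0.407769

-0.4078


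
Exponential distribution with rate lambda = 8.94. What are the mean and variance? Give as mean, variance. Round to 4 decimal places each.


mean = 1/lam, var = 1/lam^2
mean = 1 / 8.94 = 50/447 ≈ 0.111857
lam^2 = 8.94^2 = 79.9236
var = 1 / 79.9236 ≈ 0.012512

0.1119, 0.0125


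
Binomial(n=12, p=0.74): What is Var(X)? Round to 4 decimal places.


Var = n*p*(1-p) = 12 * 0.74 * 0.26 = 2.3088

2.3088


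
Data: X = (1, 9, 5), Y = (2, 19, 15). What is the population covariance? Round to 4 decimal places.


Cov = (1/n)*sum((xi-xbar)(yi-ybar))
n = 3, xbar = 15/3 = 5, ybar = 36/3 = 12
sum((xi-xbar)(yi-ybar)) = 68
Cov = 68 / 3 = 68/3 ≈ 22.666667

22.6667


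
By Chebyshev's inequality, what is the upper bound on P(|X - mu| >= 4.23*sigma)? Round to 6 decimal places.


P <= 1/k^2
k^2 = 4.23^2 = 17.8929
1/k^2 = 1 / 17.8929 ≈ 0.05588809

0.055888


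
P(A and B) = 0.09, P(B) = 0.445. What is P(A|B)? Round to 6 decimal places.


P(A|B) = P(A and B) / P(B) = 0.09 / 0.445 = 18/89 ≈ 0.20224719

0.202247


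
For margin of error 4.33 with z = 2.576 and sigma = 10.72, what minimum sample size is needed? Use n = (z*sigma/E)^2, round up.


z*sigma/E = 2.576 * 10.72 / 4.33 ≈ 6.377533
(z*sigma/E)^2 ≈ 40.672933
round up: n = 41

41


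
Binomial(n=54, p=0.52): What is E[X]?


E[X] = n*p = 54 * 0.52 = 28.08

28.08


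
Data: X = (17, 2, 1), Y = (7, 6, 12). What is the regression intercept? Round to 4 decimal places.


a = ybar - b*xbar, where b = sum((xi-xbar)(yi-ybar)) / sum((xi-xbar)^2)
n = 3, xbar = 20/3 ≈ 6.666667, ybar = 25/3 ≈ 8.333333
Sxy = sum((xi-xbar)(yi-ybar)) = -71/3 ≈ -23.666667
Sxx = sum((xi-xbar)^2) = 482/3 ≈ 160.666667
b = Sxy / Sxx = -71/482 ≈ -0.147303
a = 8.333333 - (-0.147303) * 6.666667 = 2245/241 ≈ 9.315353

9.3154


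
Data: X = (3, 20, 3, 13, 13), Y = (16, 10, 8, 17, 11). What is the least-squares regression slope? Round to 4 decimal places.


b = sum((xi-xbar)(yi-ybar)) / sum((xi-xbar)^2)
n = 5, xbar = 52/5 = 10.4, ybar = 62/5 = 12.4
Sxy = sum((xi-xbar)(yi-ybar)) = -8.8
Sxx = sum((xi-xbar)^2) = 215.2
b = Sxy / Sxx = -11/269 ≈ -0.040892

-0.0409


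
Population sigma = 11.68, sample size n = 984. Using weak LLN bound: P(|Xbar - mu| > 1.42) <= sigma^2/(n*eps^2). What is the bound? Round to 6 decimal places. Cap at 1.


bound = min(1, sigma^2/(n*eps^2))
sigma^2 = 11.68^2 = 136.4224
n*eps^2 = 984 * 1.42^2 = 984 * 2.0164 = 1984.1376
sigma^2/(n*eps^2) = 136.4224 / 1984.1376 ≈ 0.06875652

0.068757


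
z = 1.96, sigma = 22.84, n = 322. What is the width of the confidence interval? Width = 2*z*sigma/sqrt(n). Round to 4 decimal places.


width = 2*z*sigma/sqrt(n)
2*z*sigma = 2 * 1.96 * 22.84 = 89.5328
sqrt(322) ≈ 17.944358
width = 89.5328 / 17.944358 ≈ 4.989468

4.9895


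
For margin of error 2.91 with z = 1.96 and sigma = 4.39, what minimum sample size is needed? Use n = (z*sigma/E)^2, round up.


z*sigma/E = 1.96 * 4.39 / 2.91 = 21511/7275 ≈ 2.956838
(z*sigma/E)^2 ≈ 8.742894
round up: n = 9

9


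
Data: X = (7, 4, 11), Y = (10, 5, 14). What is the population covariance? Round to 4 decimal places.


Cov = (1/n)*sum((xi-xbar)(yi-ybar))
n = 3, xbar = 22/3 ≈ 7.333333, ybar = 29/3 ≈ 9.666667
sum((xi-xbar)(yi-ybar)) = 94/3 ≈ 31.333333
Cov = 31.333333 / 3 = 94/9 ≈ 10.444444

10.4444


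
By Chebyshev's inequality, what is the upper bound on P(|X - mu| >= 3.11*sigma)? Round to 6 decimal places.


P <= 1/k^2
k^2 = 3.11^2 = 9.6721
1/k^2 = 1 / 9.6721 ≈ 0.10339016

0.103390


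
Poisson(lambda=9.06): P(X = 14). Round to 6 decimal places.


P = e^(-lam) * lam^k / k!
e^(-9.06) ≈ 0.0001162230
lam^k = 9.06^14 ≈ 25106996814450.067020
k! = 14! = 87178291200
P = 0.0001162230 * 25106996814450.067020 / 87178291200 ≈ 0.033472

0.033472


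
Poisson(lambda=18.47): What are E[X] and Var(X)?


E[X] = Var(X) = lambda = 18.47

18.47, 18.47


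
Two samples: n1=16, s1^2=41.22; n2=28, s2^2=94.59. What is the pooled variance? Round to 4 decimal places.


sp^2 = ((n1-1)*s1^2 + (n2-1)*s2^2)/(n1+n2-2)
(n1-1)*s1^2 = 15 * 41.22 = 618.3
(n2-1)*s2^2 = 27 * 94.59 = 2553.93
numerator = 618.3 + 2553.93 = 3172.23
n1+n2-2 = 42
sp^2 = 3172.23 / 42 = 105741/1400 ≈ 75.529286

75.5293


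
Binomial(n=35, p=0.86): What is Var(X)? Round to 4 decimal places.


Var = n*p*(1-p) = 35 * 0.86 * 0.14 = 4.214

4.2140


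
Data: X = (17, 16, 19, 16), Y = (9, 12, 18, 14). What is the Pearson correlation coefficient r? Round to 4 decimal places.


r = sum((xi-xbar)(yi-ybar)) / sqrt(sum((xi-xbar)^2) * sum((yi-ybar)^2))
n = 4, xbar = 68/4 = 17, ybar = 53/4 = 13.25
Sxy = sum((xi-xbar)(yi-ybar)) = 10
Sxx = sum((xi-xbar)^2) = 6
Syy = sum((yi-ybar)^2) = 42.75
sqrt(Sxx*Syy) ≈ 16.015617
r = Sxy / sqrt(Sxx*Syy) = 10 / 16.015617 ≈ 0.624391

0.6244


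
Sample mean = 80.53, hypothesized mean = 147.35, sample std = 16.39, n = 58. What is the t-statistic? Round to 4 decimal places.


t = (xbar - mu0) / (s/sqrt(n))
xbar - mu0 = 80.53 - 147.35 = -66.82
sqrt(58) ≈ 7.61577311
s/sqrt(n) = 16.39 / 7.61577311 ≈ 2.15211243
t = -66.82 / 2.15211243 ≈ -31.048564

-31.0486


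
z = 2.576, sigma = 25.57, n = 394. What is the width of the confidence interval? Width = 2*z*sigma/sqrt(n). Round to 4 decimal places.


width = 2*z*sigma/sqrt(n)
2*z*sigma = 2 * 2.576 * 25.57 = 131.73664
sqrt(394) ≈ 19.849433
width = 131.73664 / 19.849433 ≈ 6.636796

6.6368


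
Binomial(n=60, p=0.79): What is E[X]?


E[X] = n*p = 60 * 0.79 = 47.4

47.4


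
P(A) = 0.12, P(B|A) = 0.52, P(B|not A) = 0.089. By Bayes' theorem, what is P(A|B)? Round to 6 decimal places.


P(A|B) = P(B|A)*P(A) / P(B), P(B) = P(B|A)*P(A) + P(B|not A)*P(not A)
P(B|A)*P(A) = 0.52 * 0.12 = 0.0624
P(B|not A)*P(not A) = 0.089 * 0.88 = 0.07832
P(B) = 0.0624 + 0.07832 = 0.14072
P(A|B) = 0.0624 / 0.14072 = 780/1759 ≈ 0.44343377

0.443434


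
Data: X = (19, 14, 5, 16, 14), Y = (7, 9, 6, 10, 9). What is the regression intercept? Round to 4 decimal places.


a = ybar - b*xbar, where b = sum((xi-xbar)(yi-ybar)) / sum((xi-xbar)^2)
n = 5, xbar = 68/5 = 13.6, ybar = 41/5 = 8.2
Sxy = sum((xi-xbar)(yi-ybar)) = 17.4
Sxx = sum((xi-xbar)^2) = 109.2
b = Sxy / Sxx = 29/182 ≈ 0.159341
a = 8.2 - 0.159341 * 13.6 = 549/91 ≈ 6.032967

6.0330


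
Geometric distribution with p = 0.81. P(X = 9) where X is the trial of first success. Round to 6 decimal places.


P = (1-p)^(k-1) * p
(1-p)^(k-1) = 0.19^8 ≈ 0.000001698356
P = 0.000001698356 * 0.81 ≈ 0.000001375669

0.000001


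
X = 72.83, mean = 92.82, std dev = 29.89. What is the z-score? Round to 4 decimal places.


z = (X - mu) / sigma
X - mu = 72.83 - 92.82 = -19.99
z = -19.99 / 29.89 = -1999/2989 ≈ -0.668786

-0.6688


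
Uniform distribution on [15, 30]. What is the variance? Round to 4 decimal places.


Var = (b-a)^2 / 12
(b-a)^2 = (30 - 15)^2 = 225
Var = 225/12 = 18.75

18.7500


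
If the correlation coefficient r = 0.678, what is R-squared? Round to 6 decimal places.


R^2 = r^2 = (0.678)^2 = 0.459684

0.459684


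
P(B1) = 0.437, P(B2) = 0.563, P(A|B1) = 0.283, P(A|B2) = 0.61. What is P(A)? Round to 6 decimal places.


P(A) = P(A|B1)*P(B1) + P(A|B2)*P(B2)
P(A|B1)*P(B1) = 0.283 * 0.437 = 0.123671
P(A|B2)*P(B2) = 0.61 * 0.563 = 0.34343
P(A) = 0.123671 + 0.34343 = 0.467101

0.467101


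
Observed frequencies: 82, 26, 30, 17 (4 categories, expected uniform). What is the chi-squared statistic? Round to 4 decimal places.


chi2 = sum((O-E)^2/E), E = total/4
total = 155, E = 155/4 = 38.75
(82 - 38.75)^2 / 38.75 = 1870.5625 / 38.75 = 29929/620 ≈ 48.272581
(26 - 38.75)^2 / 38.75 = 162.5625 / 38.75 = 2601/620 ≈ 4.195161
(30 - 38.75)^2 / 38.75 = 76.5625 / 38.75 = 245/124 ≈ 1.975806
(17 - 38.75)^2 / 38.75 = 473.0625 / 38.75 = 7569/620 ≈ 12.208065
chi2 = 10331/155 ≈ 66.651613

66.6516


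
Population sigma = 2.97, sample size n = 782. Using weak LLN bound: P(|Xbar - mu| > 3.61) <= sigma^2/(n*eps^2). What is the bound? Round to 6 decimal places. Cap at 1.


bound = min(1, sigma^2/(n*eps^2))
sigma^2 = 2.97^2 = 8.8209
n*eps^2 = 782 * 3.61^2 = 782 * 13.0321 = 10191.1022
sigma^2/(n*eps^2) = 8.8209 / 10191.1022 ≈ 0.00086555

0.000866


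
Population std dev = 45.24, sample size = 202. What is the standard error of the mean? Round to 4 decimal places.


SE = sigma / sqrt(n)
sqrt(202) ≈ 14.212670
SE = 45.24 / 14.212670 ≈ 3.183075

3.1831


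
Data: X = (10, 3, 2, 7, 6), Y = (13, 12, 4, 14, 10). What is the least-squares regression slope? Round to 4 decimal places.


b = sum((xi-xbar)(yi-ybar)) / sum((xi-xbar)^2)
n = 5, xbar = 28/5 = 5.6, ybar = 53/5 = 10.6
Sxy = sum((xi-xbar)(yi-ybar)) = 35.2
Sxx = sum((xi-xbar)^2) = 41.2
b = Sxy / Sxx = 88/103 ≈ 0.854369

0.8544


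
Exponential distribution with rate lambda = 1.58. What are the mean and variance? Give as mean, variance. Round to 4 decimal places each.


mean = 1/lam, var = 1/lam^2
mean = 1 / 1.58 = 50/79 ≈ 0.632911
lam^2 = 1.58^2 = 2.4964
var = 1 / 2.4964 = 2500/6241 ≈ 0.400577

0.6329, 0.4006


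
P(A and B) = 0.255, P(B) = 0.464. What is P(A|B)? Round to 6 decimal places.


P(A|B) = P(A and B) / P(B) = 0.255 / 0.464 = 255/464 ≈ 0.54956897

0.549569


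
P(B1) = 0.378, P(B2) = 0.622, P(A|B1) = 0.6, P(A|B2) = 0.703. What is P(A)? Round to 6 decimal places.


P(A) = P(A|B1)*P(B1) + P(A|B2)*P(B2)
P(A|B1)*P(B1) = 0.6 * 0.378 = 0.2268
P(A|B2)*P(B2) = 0.703 * 0.622 = 0.437266
P(A) = 0.2268 + 0.437266 = 0.664066

0.664066


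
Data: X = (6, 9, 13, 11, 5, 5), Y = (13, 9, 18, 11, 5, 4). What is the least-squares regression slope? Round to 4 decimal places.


b = sum((xi-xbar)(yi-ybar)) / sum((xi-xbar)^2)
n = 6, xbar = 49/6 ≈ 8.166667, ybar = 60/6 = 10
Sxy = sum((xi-xbar)(yi-ybar)) = 69
Sxx = sum((xi-xbar)^2) = 341/6 ≈ 56.833333
b = Sxy / Sxx = 414/341 ≈ 1.214076

1.2141


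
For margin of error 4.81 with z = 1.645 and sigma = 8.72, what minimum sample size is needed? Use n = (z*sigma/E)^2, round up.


z*sigma/E = 1.645 * 8.72 / 4.81 ≈ 2.982204
(z*sigma/E)^2 ≈ 8.893539
round up: n = 9

9


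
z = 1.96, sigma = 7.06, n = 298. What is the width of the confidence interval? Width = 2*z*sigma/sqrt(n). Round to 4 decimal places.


width = 2*z*sigma/sqrt(n)
2*z*sigma = 2 * 1.96 * 7.06 = 27.6752
sqrt(298) ≈ 17.262677
width = 27.6752 / 17.262677 ≈ 1.603181

1.6032


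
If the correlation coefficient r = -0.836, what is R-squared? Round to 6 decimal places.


R^2 = r^2 = (-0.836)^2 = 0.698896

0.698896


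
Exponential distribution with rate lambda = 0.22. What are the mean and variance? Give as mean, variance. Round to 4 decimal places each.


mean = 1/lam, var = 1/lam^2
mean = 1 / 0.22 = 50/11 ≈ 4.545455
lam^2 = 0.22^2 = 0.0484
var = 1 / 0.0484 = 2500/121 ≈ 20.661157

4.5455, 20.6612


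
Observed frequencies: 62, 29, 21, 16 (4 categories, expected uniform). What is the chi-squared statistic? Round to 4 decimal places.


chi2 = sum((O-E)^2/E), E = total/4
total = 128, E = 128/4 = 32
(62 - 32)^2 / 32 = 900 / 32 = 28.125
(29 - 32)^2 / 32 = 9 / 32 = 0.28125
(21 - 32)^2 / 32 = 121 / 32 = 3.78125
(16 - 32)^2 / 32 = 256 / 32 = 8
chi2 = 40.1875

40.1875


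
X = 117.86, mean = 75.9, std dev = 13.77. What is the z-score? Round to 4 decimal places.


z = (X - mu) / sigma
X - mu = 117.86 - 75.9 = 41.96
z = 41.96 / 13.77 = 4196/1377 ≈ 3.047204

3.0472


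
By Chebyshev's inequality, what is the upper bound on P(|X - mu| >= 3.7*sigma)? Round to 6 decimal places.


P <= 1/k^2
k^2 = 3.7^2 = 13.69
1/k^2 = 1 / 13.69 = 100/1369 ≈ 0.07304602

0.073046


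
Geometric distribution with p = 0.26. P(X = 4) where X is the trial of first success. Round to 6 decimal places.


P = (1-p)^(k-1) * p
(1-p)^(k-1) = 0.74^3 = 0.405224
P = 0.405224 * 0.26 ≈ 0.1053582

0.105358


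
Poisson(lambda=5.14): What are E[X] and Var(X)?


E[X] = Var(X) = lambda = 5.14

5.14, 5.14


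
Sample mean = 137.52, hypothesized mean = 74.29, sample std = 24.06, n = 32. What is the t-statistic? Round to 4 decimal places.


t = (xbar - mu0) / (s/sqrt(n))
xbar - mu0 = 137.52 - 74.29 = 63.23
sqrt(32) ≈ 5.65685425
s/sqrt(n) = 24.06 / 5.65685425 ≈ 4.25324729
t = 63.23 / 4.25324729 ≈ 14.866288

14.8663


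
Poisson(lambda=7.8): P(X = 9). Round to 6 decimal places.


P = e^(-lam) * lam^k / k!
e^(-7.8) ≈ 0.0004097350
lam^k = 7.8^9 ≈ 106868920.913285
k! = 9! = 362880
P = 0.0004097350 * 106868920.913285 / 362880 ≈ 0.120668

0.120668


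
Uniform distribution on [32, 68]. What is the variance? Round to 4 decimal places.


Var = (b-a)^2 / 12
(b-a)^2 = (68 - 32)^2 = 1296
Var = 1296/12 = 108

108.0000


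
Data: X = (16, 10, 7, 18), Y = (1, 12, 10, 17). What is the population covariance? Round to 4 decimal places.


Cov = (1/n)*sum((xi-xbar)(yi-ybar))
n = 4, xbar = 51/4 = 12.75, ybar = 40/4 = 10
sum((xi-xbar)(yi-ybar)) = 2
Cov = 2 / 4 = 0.5

0.5000


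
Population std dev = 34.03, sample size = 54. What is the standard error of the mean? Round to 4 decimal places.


SE = sigma / sqrt(n)
sqrt(54) ≈ 7.348469
SE = 34.03 / 7.348469 ≈ 4.630896

4.6309


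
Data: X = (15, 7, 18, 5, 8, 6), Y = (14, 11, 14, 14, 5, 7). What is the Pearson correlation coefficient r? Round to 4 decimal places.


r = sum((xi-xbar)(yi-ybar)) / sqrt(sum((xi-xbar)^2) * sum((yi-ybar)^2))
n = 6, xbar = 59/6 ≈ 9.833333, ybar = 65/6 ≈ 10.833333
Sxy = sum((xi-xbar)(yi-ybar)) = 311/6 ≈ 51.833333
Sxx = sum((xi-xbar)^2) = 857/6 ≈ 142.833333
Syy = sum((yi-ybar)^2) = 473/6 ≈ 78.833333
sqrt(Sxx*Syy) ≈ 106.113278
r = Sxy / sqrt(Sxx*Syy) = 51.833333 / 106.113278 ≈ 0.488472

0.4885


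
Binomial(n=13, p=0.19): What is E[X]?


E[X] = n*p = 13 * 0.19 = 2.47

2.47


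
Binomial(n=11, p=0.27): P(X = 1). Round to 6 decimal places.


P = C(n,k) * p^k * (1-p)^(n-k)
C(11,1) = 11
p^k = 0.27^1 = 0.27
(1-p)^(n-k) = 0.73^10 ≈ 0.04297626
P = 11 * 0.27 * 0.04297626 ≈ 0.127639

0.127639


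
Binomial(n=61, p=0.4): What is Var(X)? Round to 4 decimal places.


Var = n*p*(1-p) = 61 * 0.4 * 0.6 = 14.64

14.6400


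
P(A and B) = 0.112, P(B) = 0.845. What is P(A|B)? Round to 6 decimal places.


P(A|B) = P(A and B) / P(B) = 0.112 / 0.845 = 112/845 ≈ 0.13254438

0.132544


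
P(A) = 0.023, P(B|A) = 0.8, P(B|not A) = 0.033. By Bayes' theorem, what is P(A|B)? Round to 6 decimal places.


P(A|B) = P(B|A)*P(A) / P(B), P(B) = P(B|A)*P(A) + P(B|not A)*P(not A)
P(B|A)*P(A) = 0.8 * 0.023 = 0.0184
P(B|not A)*P(not A) = 0.033 * 0.977 = 0.032241
P(B) = 0.0184 + 0.032241 = 0.050641
P(A|B) = 0.0184 / 0.050641 ≈ 0.36334196

0.363342


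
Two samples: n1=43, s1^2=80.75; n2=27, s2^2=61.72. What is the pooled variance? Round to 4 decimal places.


sp^2 = ((n1-1)*s1^2 + (n2-1)*s2^2)/(n1+n2-2)
(n1-1)*s1^2 = 42 * 80.75 = 3391.5
(n2-1)*s2^2 = 26 * 61.72 = 1604.72
numerator = 3391.5 + 1604.72 = 4996.22
n1+n2-2 = 68
sp^2 = 4996.22 / 68 = 249811/3400 ≈ 73.473824

73.4738


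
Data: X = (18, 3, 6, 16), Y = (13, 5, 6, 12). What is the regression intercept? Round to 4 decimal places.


a = ybar - b*xbar, where b = sum((xi-xbar)(yi-ybar)) / sum((xi-xbar)^2)
n = 4, xbar = 43/4 = 10.75, ybar = 36/4 = 9
Sxy = sum((xi-xbar)(yi-ybar)) = 90
Sxx = sum((xi-xbar)^2) = 162.75
b = Sxy / Sxx = 120/217 ≈ 0.552995
a = 9 - 0.552995 * 10.75 = 663/217 ≈ 3.055300

3.0553


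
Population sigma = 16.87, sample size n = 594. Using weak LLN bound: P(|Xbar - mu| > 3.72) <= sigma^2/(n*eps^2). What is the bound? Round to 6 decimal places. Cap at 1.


bound = min(1, sigma^2/(n*eps^2))
sigma^2 = 16.87^2 = 284.5969
n*eps^2 = 594 * 3.72^2 = 594 * 13.8384 = 8220.0096
sigma^2/(n*eps^2) = 284.5969 / 8220.0096 ≈ 0.03462245

0.034622


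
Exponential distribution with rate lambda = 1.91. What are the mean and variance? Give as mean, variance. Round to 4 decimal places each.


mean = 1/lam, var = 1/lam^2
mean = 1 / 1.91 = 100/191 ≈ 0.523560
lam^2 = 1.91^2 = 3.6481
var = 1 / 3.6481 ≈ 0.274115

0.5236, 0.2741


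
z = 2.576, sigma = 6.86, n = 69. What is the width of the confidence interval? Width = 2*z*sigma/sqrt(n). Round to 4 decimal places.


width = 2*z*sigma/sqrt(n)
2*z*sigma = 2 * 2.576 * 6.86 = 35.34272
sqrt(69) ≈ 8.306624
width = 35.34272 / 8.306624 ≈ 4.254763

4.2548


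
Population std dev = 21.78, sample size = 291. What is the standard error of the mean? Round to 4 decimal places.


SE = sigma / sqrt(n)
sqrt(291) ≈ 17.058722
SE = 21.78 / 17.058722 ≈ 1.276766

1.2768


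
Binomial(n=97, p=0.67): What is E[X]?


E[X] = n*p = 97 * 0.67 = 64.99

64.99


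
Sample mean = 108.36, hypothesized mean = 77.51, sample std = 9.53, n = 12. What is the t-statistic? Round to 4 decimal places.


t = (xbar - mu0) / (s/sqrt(n))
xbar - mu0 = 108.36 - 77.51 = 30.85
sqrt(12) ≈ 3.46410162
s/sqrt(n) = 9.53 / 3.46410162 ≈ 2.75107403
t = 30.85 / 2.75107403 ≈ 11.213802

11.2138
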